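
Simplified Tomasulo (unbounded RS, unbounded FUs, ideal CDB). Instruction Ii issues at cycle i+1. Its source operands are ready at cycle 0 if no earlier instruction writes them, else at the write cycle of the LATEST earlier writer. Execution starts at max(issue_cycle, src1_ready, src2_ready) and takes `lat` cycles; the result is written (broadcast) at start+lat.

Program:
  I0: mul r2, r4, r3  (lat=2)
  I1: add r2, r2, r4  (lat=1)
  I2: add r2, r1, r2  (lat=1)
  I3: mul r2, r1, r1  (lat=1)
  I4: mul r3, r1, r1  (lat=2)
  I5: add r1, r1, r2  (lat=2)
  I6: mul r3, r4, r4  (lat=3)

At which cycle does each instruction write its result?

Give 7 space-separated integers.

Answer: 3 4 5 5 7 8 10

Derivation:
I0 mul r2: issue@1 deps=(None,None) exec_start@1 write@3
I1 add r2: issue@2 deps=(0,None) exec_start@3 write@4
I2 add r2: issue@3 deps=(None,1) exec_start@4 write@5
I3 mul r2: issue@4 deps=(None,None) exec_start@4 write@5
I4 mul r3: issue@5 deps=(None,None) exec_start@5 write@7
I5 add r1: issue@6 deps=(None,3) exec_start@6 write@8
I6 mul r3: issue@7 deps=(None,None) exec_start@7 write@10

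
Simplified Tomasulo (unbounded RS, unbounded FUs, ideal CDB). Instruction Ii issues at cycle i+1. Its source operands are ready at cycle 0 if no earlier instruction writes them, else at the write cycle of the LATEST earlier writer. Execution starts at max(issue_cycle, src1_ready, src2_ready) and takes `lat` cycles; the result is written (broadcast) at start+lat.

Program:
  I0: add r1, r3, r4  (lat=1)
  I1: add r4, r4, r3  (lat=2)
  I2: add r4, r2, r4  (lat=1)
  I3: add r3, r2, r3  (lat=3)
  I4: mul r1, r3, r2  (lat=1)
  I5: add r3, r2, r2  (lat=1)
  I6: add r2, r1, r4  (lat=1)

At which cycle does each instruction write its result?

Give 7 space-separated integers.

Answer: 2 4 5 7 8 7 9

Derivation:
I0 add r1: issue@1 deps=(None,None) exec_start@1 write@2
I1 add r4: issue@2 deps=(None,None) exec_start@2 write@4
I2 add r4: issue@3 deps=(None,1) exec_start@4 write@5
I3 add r3: issue@4 deps=(None,None) exec_start@4 write@7
I4 mul r1: issue@5 deps=(3,None) exec_start@7 write@8
I5 add r3: issue@6 deps=(None,None) exec_start@6 write@7
I6 add r2: issue@7 deps=(4,2) exec_start@8 write@9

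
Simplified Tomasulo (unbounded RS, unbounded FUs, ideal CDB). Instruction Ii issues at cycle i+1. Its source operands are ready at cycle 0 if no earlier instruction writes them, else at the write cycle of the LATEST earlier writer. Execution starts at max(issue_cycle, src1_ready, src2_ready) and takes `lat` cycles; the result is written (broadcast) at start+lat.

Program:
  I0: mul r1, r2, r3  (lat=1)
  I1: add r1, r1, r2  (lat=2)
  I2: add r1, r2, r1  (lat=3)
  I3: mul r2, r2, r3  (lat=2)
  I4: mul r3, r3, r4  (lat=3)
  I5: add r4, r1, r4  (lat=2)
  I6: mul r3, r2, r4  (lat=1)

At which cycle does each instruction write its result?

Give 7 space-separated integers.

Answer: 2 4 7 6 8 9 10

Derivation:
I0 mul r1: issue@1 deps=(None,None) exec_start@1 write@2
I1 add r1: issue@2 deps=(0,None) exec_start@2 write@4
I2 add r1: issue@3 deps=(None,1) exec_start@4 write@7
I3 mul r2: issue@4 deps=(None,None) exec_start@4 write@6
I4 mul r3: issue@5 deps=(None,None) exec_start@5 write@8
I5 add r4: issue@6 deps=(2,None) exec_start@7 write@9
I6 mul r3: issue@7 deps=(3,5) exec_start@9 write@10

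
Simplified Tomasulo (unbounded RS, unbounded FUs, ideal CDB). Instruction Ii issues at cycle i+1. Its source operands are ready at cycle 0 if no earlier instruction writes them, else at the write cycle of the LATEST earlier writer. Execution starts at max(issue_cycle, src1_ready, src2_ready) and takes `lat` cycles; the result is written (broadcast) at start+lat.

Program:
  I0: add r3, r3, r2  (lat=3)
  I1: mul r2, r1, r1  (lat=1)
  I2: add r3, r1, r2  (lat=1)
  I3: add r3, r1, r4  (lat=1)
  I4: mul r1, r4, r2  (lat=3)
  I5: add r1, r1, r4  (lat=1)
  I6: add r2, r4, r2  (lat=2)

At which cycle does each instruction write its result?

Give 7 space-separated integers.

Answer: 4 3 4 5 8 9 9

Derivation:
I0 add r3: issue@1 deps=(None,None) exec_start@1 write@4
I1 mul r2: issue@2 deps=(None,None) exec_start@2 write@3
I2 add r3: issue@3 deps=(None,1) exec_start@3 write@4
I3 add r3: issue@4 deps=(None,None) exec_start@4 write@5
I4 mul r1: issue@5 deps=(None,1) exec_start@5 write@8
I5 add r1: issue@6 deps=(4,None) exec_start@8 write@9
I6 add r2: issue@7 deps=(None,1) exec_start@7 write@9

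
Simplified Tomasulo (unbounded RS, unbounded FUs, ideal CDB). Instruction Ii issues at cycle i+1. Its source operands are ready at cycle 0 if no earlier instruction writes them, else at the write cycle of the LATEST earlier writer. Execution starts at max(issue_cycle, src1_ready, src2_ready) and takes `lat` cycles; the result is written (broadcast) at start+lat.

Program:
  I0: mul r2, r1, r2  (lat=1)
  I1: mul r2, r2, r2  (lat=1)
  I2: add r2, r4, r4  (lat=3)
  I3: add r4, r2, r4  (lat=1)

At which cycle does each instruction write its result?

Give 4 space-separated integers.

Answer: 2 3 6 7

Derivation:
I0 mul r2: issue@1 deps=(None,None) exec_start@1 write@2
I1 mul r2: issue@2 deps=(0,0) exec_start@2 write@3
I2 add r2: issue@3 deps=(None,None) exec_start@3 write@6
I3 add r4: issue@4 deps=(2,None) exec_start@6 write@7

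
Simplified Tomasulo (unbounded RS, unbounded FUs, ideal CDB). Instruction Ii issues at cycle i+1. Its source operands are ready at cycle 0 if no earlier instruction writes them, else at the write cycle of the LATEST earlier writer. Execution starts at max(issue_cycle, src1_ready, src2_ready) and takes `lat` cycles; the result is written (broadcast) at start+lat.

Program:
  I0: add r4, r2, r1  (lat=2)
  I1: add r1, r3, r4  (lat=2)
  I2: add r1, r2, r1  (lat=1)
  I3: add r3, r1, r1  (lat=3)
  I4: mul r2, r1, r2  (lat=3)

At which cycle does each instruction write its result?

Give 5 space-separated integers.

Answer: 3 5 6 9 9

Derivation:
I0 add r4: issue@1 deps=(None,None) exec_start@1 write@3
I1 add r1: issue@2 deps=(None,0) exec_start@3 write@5
I2 add r1: issue@3 deps=(None,1) exec_start@5 write@6
I3 add r3: issue@4 deps=(2,2) exec_start@6 write@9
I4 mul r2: issue@5 deps=(2,None) exec_start@6 write@9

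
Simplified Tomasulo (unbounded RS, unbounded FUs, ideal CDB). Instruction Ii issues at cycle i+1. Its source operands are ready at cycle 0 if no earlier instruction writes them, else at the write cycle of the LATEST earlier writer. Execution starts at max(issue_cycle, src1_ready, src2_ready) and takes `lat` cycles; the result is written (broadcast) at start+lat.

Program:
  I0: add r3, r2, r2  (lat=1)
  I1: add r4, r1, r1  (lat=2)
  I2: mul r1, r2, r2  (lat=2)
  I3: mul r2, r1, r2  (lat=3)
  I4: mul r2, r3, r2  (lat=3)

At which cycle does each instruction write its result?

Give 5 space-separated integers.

Answer: 2 4 5 8 11

Derivation:
I0 add r3: issue@1 deps=(None,None) exec_start@1 write@2
I1 add r4: issue@2 deps=(None,None) exec_start@2 write@4
I2 mul r1: issue@3 deps=(None,None) exec_start@3 write@5
I3 mul r2: issue@4 deps=(2,None) exec_start@5 write@8
I4 mul r2: issue@5 deps=(0,3) exec_start@8 write@11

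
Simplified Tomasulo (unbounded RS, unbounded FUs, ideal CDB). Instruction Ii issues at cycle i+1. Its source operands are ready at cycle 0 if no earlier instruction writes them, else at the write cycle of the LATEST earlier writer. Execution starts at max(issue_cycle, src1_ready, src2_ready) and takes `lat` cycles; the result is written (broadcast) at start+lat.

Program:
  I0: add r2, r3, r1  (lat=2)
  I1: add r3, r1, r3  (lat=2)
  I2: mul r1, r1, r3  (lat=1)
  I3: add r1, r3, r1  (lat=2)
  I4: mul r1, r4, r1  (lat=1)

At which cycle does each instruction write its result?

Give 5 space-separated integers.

Answer: 3 4 5 7 8

Derivation:
I0 add r2: issue@1 deps=(None,None) exec_start@1 write@3
I1 add r3: issue@2 deps=(None,None) exec_start@2 write@4
I2 mul r1: issue@3 deps=(None,1) exec_start@4 write@5
I3 add r1: issue@4 deps=(1,2) exec_start@5 write@7
I4 mul r1: issue@5 deps=(None,3) exec_start@7 write@8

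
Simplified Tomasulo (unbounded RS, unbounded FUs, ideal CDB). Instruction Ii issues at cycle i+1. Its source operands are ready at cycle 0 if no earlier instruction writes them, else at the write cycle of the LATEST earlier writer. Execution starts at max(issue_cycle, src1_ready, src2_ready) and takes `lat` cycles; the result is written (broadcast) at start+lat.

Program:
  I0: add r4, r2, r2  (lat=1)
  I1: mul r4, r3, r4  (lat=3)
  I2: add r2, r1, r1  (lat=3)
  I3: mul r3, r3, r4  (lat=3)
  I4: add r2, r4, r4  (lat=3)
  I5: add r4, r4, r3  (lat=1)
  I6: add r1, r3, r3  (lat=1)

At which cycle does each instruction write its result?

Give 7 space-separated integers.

Answer: 2 5 6 8 8 9 9

Derivation:
I0 add r4: issue@1 deps=(None,None) exec_start@1 write@2
I1 mul r4: issue@2 deps=(None,0) exec_start@2 write@5
I2 add r2: issue@3 deps=(None,None) exec_start@3 write@6
I3 mul r3: issue@4 deps=(None,1) exec_start@5 write@8
I4 add r2: issue@5 deps=(1,1) exec_start@5 write@8
I5 add r4: issue@6 deps=(1,3) exec_start@8 write@9
I6 add r1: issue@7 deps=(3,3) exec_start@8 write@9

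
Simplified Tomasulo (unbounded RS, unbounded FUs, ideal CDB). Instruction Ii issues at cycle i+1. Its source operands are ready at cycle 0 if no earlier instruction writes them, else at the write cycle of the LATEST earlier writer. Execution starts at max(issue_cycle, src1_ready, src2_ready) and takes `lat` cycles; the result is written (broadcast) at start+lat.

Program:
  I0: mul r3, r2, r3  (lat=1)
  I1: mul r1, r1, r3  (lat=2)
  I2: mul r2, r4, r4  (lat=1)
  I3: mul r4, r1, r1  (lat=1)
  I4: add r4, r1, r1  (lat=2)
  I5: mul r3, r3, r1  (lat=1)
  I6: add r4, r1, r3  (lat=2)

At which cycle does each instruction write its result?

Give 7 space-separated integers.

Answer: 2 4 4 5 7 7 9

Derivation:
I0 mul r3: issue@1 deps=(None,None) exec_start@1 write@2
I1 mul r1: issue@2 deps=(None,0) exec_start@2 write@4
I2 mul r2: issue@3 deps=(None,None) exec_start@3 write@4
I3 mul r4: issue@4 deps=(1,1) exec_start@4 write@5
I4 add r4: issue@5 deps=(1,1) exec_start@5 write@7
I5 mul r3: issue@6 deps=(0,1) exec_start@6 write@7
I6 add r4: issue@7 deps=(1,5) exec_start@7 write@9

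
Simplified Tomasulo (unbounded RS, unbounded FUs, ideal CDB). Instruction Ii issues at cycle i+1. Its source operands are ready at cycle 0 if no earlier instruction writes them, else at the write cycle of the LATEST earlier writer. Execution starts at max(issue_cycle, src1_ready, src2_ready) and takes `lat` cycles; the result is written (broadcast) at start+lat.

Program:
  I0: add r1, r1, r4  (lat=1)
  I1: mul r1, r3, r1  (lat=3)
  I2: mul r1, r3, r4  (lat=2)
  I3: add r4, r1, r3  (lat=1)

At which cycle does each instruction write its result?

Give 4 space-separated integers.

Answer: 2 5 5 6

Derivation:
I0 add r1: issue@1 deps=(None,None) exec_start@1 write@2
I1 mul r1: issue@2 deps=(None,0) exec_start@2 write@5
I2 mul r1: issue@3 deps=(None,None) exec_start@3 write@5
I3 add r4: issue@4 deps=(2,None) exec_start@5 write@6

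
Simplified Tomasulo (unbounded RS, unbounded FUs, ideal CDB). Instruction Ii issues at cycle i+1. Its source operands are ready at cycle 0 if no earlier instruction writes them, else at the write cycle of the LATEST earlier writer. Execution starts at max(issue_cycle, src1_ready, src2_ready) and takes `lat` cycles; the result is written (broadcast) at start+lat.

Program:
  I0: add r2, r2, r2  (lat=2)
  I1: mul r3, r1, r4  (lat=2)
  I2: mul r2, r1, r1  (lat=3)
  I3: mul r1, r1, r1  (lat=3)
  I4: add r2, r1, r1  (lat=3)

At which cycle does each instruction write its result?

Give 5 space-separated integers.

Answer: 3 4 6 7 10

Derivation:
I0 add r2: issue@1 deps=(None,None) exec_start@1 write@3
I1 mul r3: issue@2 deps=(None,None) exec_start@2 write@4
I2 mul r2: issue@3 deps=(None,None) exec_start@3 write@6
I3 mul r1: issue@4 deps=(None,None) exec_start@4 write@7
I4 add r2: issue@5 deps=(3,3) exec_start@7 write@10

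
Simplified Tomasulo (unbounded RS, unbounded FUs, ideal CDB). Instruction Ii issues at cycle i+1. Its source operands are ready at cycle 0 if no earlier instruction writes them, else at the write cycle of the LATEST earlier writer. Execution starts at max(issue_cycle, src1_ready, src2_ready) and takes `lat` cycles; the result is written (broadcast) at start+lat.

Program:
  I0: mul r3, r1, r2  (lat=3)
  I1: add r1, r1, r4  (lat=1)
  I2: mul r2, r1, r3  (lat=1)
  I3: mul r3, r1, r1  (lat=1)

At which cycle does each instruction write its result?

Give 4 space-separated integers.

Answer: 4 3 5 5

Derivation:
I0 mul r3: issue@1 deps=(None,None) exec_start@1 write@4
I1 add r1: issue@2 deps=(None,None) exec_start@2 write@3
I2 mul r2: issue@3 deps=(1,0) exec_start@4 write@5
I3 mul r3: issue@4 deps=(1,1) exec_start@4 write@5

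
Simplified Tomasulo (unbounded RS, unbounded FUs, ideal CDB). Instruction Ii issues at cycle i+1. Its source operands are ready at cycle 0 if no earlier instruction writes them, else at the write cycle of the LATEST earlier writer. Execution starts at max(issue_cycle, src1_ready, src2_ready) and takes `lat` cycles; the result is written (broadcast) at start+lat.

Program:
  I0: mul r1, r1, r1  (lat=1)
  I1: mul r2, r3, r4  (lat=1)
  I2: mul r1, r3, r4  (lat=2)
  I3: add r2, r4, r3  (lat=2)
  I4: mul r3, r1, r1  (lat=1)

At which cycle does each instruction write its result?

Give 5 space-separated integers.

I0 mul r1: issue@1 deps=(None,None) exec_start@1 write@2
I1 mul r2: issue@2 deps=(None,None) exec_start@2 write@3
I2 mul r1: issue@3 deps=(None,None) exec_start@3 write@5
I3 add r2: issue@4 deps=(None,None) exec_start@4 write@6
I4 mul r3: issue@5 deps=(2,2) exec_start@5 write@6

Answer: 2 3 5 6 6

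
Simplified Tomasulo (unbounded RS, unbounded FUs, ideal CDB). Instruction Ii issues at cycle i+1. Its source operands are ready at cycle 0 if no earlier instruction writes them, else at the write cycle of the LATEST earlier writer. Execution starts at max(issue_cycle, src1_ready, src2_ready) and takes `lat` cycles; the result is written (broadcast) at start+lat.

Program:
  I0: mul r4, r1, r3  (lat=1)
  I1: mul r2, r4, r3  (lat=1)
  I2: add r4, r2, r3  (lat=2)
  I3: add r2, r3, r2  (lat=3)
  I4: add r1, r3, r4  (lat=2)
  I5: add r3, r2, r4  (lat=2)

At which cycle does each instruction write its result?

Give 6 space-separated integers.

Answer: 2 3 5 7 7 9

Derivation:
I0 mul r4: issue@1 deps=(None,None) exec_start@1 write@2
I1 mul r2: issue@2 deps=(0,None) exec_start@2 write@3
I2 add r4: issue@3 deps=(1,None) exec_start@3 write@5
I3 add r2: issue@4 deps=(None,1) exec_start@4 write@7
I4 add r1: issue@5 deps=(None,2) exec_start@5 write@7
I5 add r3: issue@6 deps=(3,2) exec_start@7 write@9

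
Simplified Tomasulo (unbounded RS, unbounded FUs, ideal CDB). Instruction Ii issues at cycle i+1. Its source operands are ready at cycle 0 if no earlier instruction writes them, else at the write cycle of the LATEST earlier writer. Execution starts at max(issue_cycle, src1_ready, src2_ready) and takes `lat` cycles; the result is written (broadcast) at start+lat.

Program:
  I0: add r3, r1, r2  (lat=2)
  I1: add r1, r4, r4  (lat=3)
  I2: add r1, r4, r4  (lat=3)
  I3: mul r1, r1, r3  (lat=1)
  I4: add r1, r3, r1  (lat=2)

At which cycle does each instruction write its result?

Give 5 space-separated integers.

I0 add r3: issue@1 deps=(None,None) exec_start@1 write@3
I1 add r1: issue@2 deps=(None,None) exec_start@2 write@5
I2 add r1: issue@3 deps=(None,None) exec_start@3 write@6
I3 mul r1: issue@4 deps=(2,0) exec_start@6 write@7
I4 add r1: issue@5 deps=(0,3) exec_start@7 write@9

Answer: 3 5 6 7 9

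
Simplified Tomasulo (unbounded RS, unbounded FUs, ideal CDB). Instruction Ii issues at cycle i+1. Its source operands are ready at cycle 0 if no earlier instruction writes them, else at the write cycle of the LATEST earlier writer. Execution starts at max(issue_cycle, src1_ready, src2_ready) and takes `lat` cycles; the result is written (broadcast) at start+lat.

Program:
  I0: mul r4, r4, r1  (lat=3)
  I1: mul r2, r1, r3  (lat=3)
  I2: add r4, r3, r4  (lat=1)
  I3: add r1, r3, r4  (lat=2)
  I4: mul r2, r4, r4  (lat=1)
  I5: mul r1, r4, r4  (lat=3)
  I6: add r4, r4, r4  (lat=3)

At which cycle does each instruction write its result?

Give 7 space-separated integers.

Answer: 4 5 5 7 6 9 10

Derivation:
I0 mul r4: issue@1 deps=(None,None) exec_start@1 write@4
I1 mul r2: issue@2 deps=(None,None) exec_start@2 write@5
I2 add r4: issue@3 deps=(None,0) exec_start@4 write@5
I3 add r1: issue@4 deps=(None,2) exec_start@5 write@7
I4 mul r2: issue@5 deps=(2,2) exec_start@5 write@6
I5 mul r1: issue@6 deps=(2,2) exec_start@6 write@9
I6 add r4: issue@7 deps=(2,2) exec_start@7 write@10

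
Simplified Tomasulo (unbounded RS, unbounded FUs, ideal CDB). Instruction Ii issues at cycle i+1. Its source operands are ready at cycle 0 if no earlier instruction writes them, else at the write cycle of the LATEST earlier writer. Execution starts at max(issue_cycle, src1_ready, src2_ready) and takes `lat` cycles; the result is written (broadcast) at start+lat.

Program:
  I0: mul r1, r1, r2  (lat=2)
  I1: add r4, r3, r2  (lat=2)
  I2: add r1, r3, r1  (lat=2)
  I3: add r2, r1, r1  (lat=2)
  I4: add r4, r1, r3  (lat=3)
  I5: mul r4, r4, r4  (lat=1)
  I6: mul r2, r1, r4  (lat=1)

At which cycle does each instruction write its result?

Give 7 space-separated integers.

Answer: 3 4 5 7 8 9 10

Derivation:
I0 mul r1: issue@1 deps=(None,None) exec_start@1 write@3
I1 add r4: issue@2 deps=(None,None) exec_start@2 write@4
I2 add r1: issue@3 deps=(None,0) exec_start@3 write@5
I3 add r2: issue@4 deps=(2,2) exec_start@5 write@7
I4 add r4: issue@5 deps=(2,None) exec_start@5 write@8
I5 mul r4: issue@6 deps=(4,4) exec_start@8 write@9
I6 mul r2: issue@7 deps=(2,5) exec_start@9 write@10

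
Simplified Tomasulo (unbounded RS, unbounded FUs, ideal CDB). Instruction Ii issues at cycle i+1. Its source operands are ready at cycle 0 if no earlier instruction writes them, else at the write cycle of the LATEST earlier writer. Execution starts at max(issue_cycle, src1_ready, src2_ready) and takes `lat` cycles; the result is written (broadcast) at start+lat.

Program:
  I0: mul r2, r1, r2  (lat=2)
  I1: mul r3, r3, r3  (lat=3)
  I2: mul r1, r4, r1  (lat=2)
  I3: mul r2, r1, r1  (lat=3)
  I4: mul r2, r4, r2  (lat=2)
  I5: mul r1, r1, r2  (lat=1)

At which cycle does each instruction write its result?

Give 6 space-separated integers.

Answer: 3 5 5 8 10 11

Derivation:
I0 mul r2: issue@1 deps=(None,None) exec_start@1 write@3
I1 mul r3: issue@2 deps=(None,None) exec_start@2 write@5
I2 mul r1: issue@3 deps=(None,None) exec_start@3 write@5
I3 mul r2: issue@4 deps=(2,2) exec_start@5 write@8
I4 mul r2: issue@5 deps=(None,3) exec_start@8 write@10
I5 mul r1: issue@6 deps=(2,4) exec_start@10 write@11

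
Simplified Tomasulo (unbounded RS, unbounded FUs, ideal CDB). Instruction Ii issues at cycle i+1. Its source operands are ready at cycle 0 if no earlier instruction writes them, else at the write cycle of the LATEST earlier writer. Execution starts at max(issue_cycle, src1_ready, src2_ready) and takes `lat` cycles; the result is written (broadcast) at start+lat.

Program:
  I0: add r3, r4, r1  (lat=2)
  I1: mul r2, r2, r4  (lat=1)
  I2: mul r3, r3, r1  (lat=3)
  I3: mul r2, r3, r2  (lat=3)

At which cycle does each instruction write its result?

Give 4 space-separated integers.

I0 add r3: issue@1 deps=(None,None) exec_start@1 write@3
I1 mul r2: issue@2 deps=(None,None) exec_start@2 write@3
I2 mul r3: issue@3 deps=(0,None) exec_start@3 write@6
I3 mul r2: issue@4 deps=(2,1) exec_start@6 write@9

Answer: 3 3 6 9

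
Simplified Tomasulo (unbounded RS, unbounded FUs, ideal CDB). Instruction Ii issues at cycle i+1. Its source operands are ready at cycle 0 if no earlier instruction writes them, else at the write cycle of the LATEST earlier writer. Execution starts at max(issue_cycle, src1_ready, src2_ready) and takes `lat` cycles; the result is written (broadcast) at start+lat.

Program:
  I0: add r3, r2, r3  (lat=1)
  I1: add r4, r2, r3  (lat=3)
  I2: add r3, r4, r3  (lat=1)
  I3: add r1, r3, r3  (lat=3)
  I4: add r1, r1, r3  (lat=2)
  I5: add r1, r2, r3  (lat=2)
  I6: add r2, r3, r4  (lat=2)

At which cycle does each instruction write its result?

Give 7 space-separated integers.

I0 add r3: issue@1 deps=(None,None) exec_start@1 write@2
I1 add r4: issue@2 deps=(None,0) exec_start@2 write@5
I2 add r3: issue@3 deps=(1,0) exec_start@5 write@6
I3 add r1: issue@4 deps=(2,2) exec_start@6 write@9
I4 add r1: issue@5 deps=(3,2) exec_start@9 write@11
I5 add r1: issue@6 deps=(None,2) exec_start@6 write@8
I6 add r2: issue@7 deps=(2,1) exec_start@7 write@9

Answer: 2 5 6 9 11 8 9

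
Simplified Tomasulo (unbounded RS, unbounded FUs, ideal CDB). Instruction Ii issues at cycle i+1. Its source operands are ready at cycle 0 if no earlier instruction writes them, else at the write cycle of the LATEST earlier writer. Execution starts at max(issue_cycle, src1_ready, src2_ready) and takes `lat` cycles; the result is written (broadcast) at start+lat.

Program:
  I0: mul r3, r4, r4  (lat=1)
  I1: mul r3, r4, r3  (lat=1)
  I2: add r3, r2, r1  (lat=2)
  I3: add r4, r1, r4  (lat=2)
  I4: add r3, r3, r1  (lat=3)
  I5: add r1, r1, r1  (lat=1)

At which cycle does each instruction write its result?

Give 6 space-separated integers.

I0 mul r3: issue@1 deps=(None,None) exec_start@1 write@2
I1 mul r3: issue@2 deps=(None,0) exec_start@2 write@3
I2 add r3: issue@3 deps=(None,None) exec_start@3 write@5
I3 add r4: issue@4 deps=(None,None) exec_start@4 write@6
I4 add r3: issue@5 deps=(2,None) exec_start@5 write@8
I5 add r1: issue@6 deps=(None,None) exec_start@6 write@7

Answer: 2 3 5 6 8 7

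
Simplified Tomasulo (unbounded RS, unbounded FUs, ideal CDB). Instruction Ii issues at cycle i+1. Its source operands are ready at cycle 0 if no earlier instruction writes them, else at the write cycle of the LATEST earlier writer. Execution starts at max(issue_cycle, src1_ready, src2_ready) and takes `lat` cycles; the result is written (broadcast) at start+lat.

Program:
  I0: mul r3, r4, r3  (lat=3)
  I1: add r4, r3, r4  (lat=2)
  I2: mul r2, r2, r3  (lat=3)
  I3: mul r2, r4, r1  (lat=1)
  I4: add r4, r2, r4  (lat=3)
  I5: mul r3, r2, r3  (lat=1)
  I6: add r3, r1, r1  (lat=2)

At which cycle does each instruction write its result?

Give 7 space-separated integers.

I0 mul r3: issue@1 deps=(None,None) exec_start@1 write@4
I1 add r4: issue@2 deps=(0,None) exec_start@4 write@6
I2 mul r2: issue@3 deps=(None,0) exec_start@4 write@7
I3 mul r2: issue@4 deps=(1,None) exec_start@6 write@7
I4 add r4: issue@5 deps=(3,1) exec_start@7 write@10
I5 mul r3: issue@6 deps=(3,0) exec_start@7 write@8
I6 add r3: issue@7 deps=(None,None) exec_start@7 write@9

Answer: 4 6 7 7 10 8 9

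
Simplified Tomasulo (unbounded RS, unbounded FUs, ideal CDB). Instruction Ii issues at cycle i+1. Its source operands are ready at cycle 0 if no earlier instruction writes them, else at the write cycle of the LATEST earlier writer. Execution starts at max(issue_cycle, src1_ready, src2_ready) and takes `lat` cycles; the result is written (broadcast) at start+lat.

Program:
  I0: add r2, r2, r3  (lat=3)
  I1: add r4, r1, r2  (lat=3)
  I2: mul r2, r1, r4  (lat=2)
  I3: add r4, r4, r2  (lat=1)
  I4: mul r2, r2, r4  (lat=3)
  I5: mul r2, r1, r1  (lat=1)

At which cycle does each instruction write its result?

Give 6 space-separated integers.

Answer: 4 7 9 10 13 7

Derivation:
I0 add r2: issue@1 deps=(None,None) exec_start@1 write@4
I1 add r4: issue@2 deps=(None,0) exec_start@4 write@7
I2 mul r2: issue@3 deps=(None,1) exec_start@7 write@9
I3 add r4: issue@4 deps=(1,2) exec_start@9 write@10
I4 mul r2: issue@5 deps=(2,3) exec_start@10 write@13
I5 mul r2: issue@6 deps=(None,None) exec_start@6 write@7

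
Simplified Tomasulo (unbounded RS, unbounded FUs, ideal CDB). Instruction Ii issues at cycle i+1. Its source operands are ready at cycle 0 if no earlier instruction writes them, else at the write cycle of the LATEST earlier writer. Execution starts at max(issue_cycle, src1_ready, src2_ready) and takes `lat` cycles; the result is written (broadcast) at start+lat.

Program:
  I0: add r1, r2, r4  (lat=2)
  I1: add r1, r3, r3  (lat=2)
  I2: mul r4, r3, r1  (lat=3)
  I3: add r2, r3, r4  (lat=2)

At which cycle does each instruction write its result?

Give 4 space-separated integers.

I0 add r1: issue@1 deps=(None,None) exec_start@1 write@3
I1 add r1: issue@2 deps=(None,None) exec_start@2 write@4
I2 mul r4: issue@3 deps=(None,1) exec_start@4 write@7
I3 add r2: issue@4 deps=(None,2) exec_start@7 write@9

Answer: 3 4 7 9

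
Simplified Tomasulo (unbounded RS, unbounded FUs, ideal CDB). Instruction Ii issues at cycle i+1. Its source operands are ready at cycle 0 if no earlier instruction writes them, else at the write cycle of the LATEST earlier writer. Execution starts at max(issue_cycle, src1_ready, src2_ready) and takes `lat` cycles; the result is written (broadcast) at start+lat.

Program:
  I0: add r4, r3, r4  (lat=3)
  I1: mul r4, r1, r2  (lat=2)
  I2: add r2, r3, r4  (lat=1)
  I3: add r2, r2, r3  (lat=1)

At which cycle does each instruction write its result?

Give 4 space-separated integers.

I0 add r4: issue@1 deps=(None,None) exec_start@1 write@4
I1 mul r4: issue@2 deps=(None,None) exec_start@2 write@4
I2 add r2: issue@3 deps=(None,1) exec_start@4 write@5
I3 add r2: issue@4 deps=(2,None) exec_start@5 write@6

Answer: 4 4 5 6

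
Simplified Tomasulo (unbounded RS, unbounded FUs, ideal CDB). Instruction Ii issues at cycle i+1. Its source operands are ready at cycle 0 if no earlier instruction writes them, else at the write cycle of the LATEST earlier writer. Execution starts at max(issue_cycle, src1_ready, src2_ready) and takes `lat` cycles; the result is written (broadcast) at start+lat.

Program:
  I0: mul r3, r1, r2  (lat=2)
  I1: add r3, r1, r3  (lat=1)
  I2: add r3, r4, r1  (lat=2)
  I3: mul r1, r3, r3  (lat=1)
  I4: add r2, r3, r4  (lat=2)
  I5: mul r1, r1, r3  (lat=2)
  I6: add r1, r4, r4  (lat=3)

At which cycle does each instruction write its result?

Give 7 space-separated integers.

Answer: 3 4 5 6 7 8 10

Derivation:
I0 mul r3: issue@1 deps=(None,None) exec_start@1 write@3
I1 add r3: issue@2 deps=(None,0) exec_start@3 write@4
I2 add r3: issue@3 deps=(None,None) exec_start@3 write@5
I3 mul r1: issue@4 deps=(2,2) exec_start@5 write@6
I4 add r2: issue@5 deps=(2,None) exec_start@5 write@7
I5 mul r1: issue@6 deps=(3,2) exec_start@6 write@8
I6 add r1: issue@7 deps=(None,None) exec_start@7 write@10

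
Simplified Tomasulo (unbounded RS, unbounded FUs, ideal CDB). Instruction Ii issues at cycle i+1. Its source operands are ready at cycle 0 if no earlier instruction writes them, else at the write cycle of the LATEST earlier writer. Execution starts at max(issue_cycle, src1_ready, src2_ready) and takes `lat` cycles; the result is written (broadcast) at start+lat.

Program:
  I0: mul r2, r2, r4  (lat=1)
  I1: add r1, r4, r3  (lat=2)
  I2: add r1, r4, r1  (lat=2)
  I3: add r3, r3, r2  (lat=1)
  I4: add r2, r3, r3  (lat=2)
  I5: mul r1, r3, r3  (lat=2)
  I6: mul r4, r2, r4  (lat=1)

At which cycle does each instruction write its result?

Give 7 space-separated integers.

I0 mul r2: issue@1 deps=(None,None) exec_start@1 write@2
I1 add r1: issue@2 deps=(None,None) exec_start@2 write@4
I2 add r1: issue@3 deps=(None,1) exec_start@4 write@6
I3 add r3: issue@4 deps=(None,0) exec_start@4 write@5
I4 add r2: issue@5 deps=(3,3) exec_start@5 write@7
I5 mul r1: issue@6 deps=(3,3) exec_start@6 write@8
I6 mul r4: issue@7 deps=(4,None) exec_start@7 write@8

Answer: 2 4 6 5 7 8 8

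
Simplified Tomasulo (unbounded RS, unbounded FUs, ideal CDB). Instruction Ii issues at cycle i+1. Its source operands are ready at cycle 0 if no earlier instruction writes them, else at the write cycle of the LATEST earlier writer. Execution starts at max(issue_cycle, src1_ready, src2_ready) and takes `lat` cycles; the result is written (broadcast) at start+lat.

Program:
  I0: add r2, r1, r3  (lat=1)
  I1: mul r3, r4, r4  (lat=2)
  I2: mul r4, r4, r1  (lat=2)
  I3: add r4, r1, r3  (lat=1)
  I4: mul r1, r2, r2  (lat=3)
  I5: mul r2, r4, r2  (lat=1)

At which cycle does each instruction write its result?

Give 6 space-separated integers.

I0 add r2: issue@1 deps=(None,None) exec_start@1 write@2
I1 mul r3: issue@2 deps=(None,None) exec_start@2 write@4
I2 mul r4: issue@3 deps=(None,None) exec_start@3 write@5
I3 add r4: issue@4 deps=(None,1) exec_start@4 write@5
I4 mul r1: issue@5 deps=(0,0) exec_start@5 write@8
I5 mul r2: issue@6 deps=(3,0) exec_start@6 write@7

Answer: 2 4 5 5 8 7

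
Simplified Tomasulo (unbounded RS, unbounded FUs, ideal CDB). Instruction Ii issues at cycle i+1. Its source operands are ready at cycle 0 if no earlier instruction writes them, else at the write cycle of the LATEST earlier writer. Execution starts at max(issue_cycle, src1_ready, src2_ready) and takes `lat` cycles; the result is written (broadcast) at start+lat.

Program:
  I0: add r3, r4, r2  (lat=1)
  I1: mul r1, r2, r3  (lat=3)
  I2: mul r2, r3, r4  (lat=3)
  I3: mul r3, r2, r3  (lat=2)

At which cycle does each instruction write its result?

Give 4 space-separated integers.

I0 add r3: issue@1 deps=(None,None) exec_start@1 write@2
I1 mul r1: issue@2 deps=(None,0) exec_start@2 write@5
I2 mul r2: issue@3 deps=(0,None) exec_start@3 write@6
I3 mul r3: issue@4 deps=(2,0) exec_start@6 write@8

Answer: 2 5 6 8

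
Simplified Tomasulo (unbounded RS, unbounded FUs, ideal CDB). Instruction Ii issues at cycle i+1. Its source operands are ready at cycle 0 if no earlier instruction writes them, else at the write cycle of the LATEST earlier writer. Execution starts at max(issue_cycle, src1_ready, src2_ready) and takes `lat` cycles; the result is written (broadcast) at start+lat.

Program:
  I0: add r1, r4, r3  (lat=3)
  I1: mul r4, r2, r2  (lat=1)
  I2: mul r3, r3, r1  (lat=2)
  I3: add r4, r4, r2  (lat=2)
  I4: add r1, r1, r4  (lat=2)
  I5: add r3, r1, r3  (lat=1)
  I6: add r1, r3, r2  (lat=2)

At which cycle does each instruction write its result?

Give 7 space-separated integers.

I0 add r1: issue@1 deps=(None,None) exec_start@1 write@4
I1 mul r4: issue@2 deps=(None,None) exec_start@2 write@3
I2 mul r3: issue@3 deps=(None,0) exec_start@4 write@6
I3 add r4: issue@4 deps=(1,None) exec_start@4 write@6
I4 add r1: issue@5 deps=(0,3) exec_start@6 write@8
I5 add r3: issue@6 deps=(4,2) exec_start@8 write@9
I6 add r1: issue@7 deps=(5,None) exec_start@9 write@11

Answer: 4 3 6 6 8 9 11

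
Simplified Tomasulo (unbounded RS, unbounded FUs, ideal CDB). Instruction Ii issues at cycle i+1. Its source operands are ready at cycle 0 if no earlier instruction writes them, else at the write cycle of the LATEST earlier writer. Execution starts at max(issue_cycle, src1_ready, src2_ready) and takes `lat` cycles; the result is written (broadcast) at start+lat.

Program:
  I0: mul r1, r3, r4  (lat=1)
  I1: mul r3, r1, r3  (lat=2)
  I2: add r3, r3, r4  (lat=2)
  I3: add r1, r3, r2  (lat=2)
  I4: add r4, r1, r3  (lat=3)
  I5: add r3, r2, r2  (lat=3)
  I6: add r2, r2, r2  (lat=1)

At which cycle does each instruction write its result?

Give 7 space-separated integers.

I0 mul r1: issue@1 deps=(None,None) exec_start@1 write@2
I1 mul r3: issue@2 deps=(0,None) exec_start@2 write@4
I2 add r3: issue@3 deps=(1,None) exec_start@4 write@6
I3 add r1: issue@4 deps=(2,None) exec_start@6 write@8
I4 add r4: issue@5 deps=(3,2) exec_start@8 write@11
I5 add r3: issue@6 deps=(None,None) exec_start@6 write@9
I6 add r2: issue@7 deps=(None,None) exec_start@7 write@8

Answer: 2 4 6 8 11 9 8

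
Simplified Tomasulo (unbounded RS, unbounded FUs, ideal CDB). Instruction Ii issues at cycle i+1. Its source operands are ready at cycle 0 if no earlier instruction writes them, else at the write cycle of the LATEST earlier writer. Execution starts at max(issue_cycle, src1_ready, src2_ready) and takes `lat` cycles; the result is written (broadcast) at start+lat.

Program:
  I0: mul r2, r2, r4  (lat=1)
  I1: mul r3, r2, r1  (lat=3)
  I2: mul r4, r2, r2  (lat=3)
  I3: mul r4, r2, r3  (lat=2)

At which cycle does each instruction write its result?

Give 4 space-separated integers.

I0 mul r2: issue@1 deps=(None,None) exec_start@1 write@2
I1 mul r3: issue@2 deps=(0,None) exec_start@2 write@5
I2 mul r4: issue@3 deps=(0,0) exec_start@3 write@6
I3 mul r4: issue@4 deps=(0,1) exec_start@5 write@7

Answer: 2 5 6 7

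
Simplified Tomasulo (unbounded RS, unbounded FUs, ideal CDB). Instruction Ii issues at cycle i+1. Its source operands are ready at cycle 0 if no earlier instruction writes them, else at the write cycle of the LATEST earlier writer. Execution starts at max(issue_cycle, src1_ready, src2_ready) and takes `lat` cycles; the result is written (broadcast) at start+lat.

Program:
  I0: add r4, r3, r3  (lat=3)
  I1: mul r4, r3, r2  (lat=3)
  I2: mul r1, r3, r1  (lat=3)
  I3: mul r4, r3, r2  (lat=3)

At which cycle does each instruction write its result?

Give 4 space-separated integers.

Answer: 4 5 6 7

Derivation:
I0 add r4: issue@1 deps=(None,None) exec_start@1 write@4
I1 mul r4: issue@2 deps=(None,None) exec_start@2 write@5
I2 mul r1: issue@3 deps=(None,None) exec_start@3 write@6
I3 mul r4: issue@4 deps=(None,None) exec_start@4 write@7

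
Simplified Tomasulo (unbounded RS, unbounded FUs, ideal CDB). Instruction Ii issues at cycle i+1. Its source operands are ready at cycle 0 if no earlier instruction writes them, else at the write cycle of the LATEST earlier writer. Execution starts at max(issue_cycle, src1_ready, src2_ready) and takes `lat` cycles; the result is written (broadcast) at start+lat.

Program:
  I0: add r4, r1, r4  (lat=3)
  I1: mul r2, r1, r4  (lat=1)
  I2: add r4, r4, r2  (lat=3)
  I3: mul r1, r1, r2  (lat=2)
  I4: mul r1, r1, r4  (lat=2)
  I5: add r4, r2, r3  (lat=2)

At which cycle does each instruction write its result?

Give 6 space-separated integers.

Answer: 4 5 8 7 10 8

Derivation:
I0 add r4: issue@1 deps=(None,None) exec_start@1 write@4
I1 mul r2: issue@2 deps=(None,0) exec_start@4 write@5
I2 add r4: issue@3 deps=(0,1) exec_start@5 write@8
I3 mul r1: issue@4 deps=(None,1) exec_start@5 write@7
I4 mul r1: issue@5 deps=(3,2) exec_start@8 write@10
I5 add r4: issue@6 deps=(1,None) exec_start@6 write@8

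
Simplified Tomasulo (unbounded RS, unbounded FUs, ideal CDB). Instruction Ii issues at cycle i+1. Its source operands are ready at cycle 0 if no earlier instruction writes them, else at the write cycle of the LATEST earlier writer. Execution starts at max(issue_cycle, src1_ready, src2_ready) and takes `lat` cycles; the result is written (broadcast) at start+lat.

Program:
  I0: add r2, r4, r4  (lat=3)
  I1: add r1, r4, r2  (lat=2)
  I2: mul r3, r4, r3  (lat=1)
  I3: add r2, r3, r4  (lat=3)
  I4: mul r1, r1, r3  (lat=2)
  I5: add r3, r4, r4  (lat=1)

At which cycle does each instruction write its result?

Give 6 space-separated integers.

Answer: 4 6 4 7 8 7

Derivation:
I0 add r2: issue@1 deps=(None,None) exec_start@1 write@4
I1 add r1: issue@2 deps=(None,0) exec_start@4 write@6
I2 mul r3: issue@3 deps=(None,None) exec_start@3 write@4
I3 add r2: issue@4 deps=(2,None) exec_start@4 write@7
I4 mul r1: issue@5 deps=(1,2) exec_start@6 write@8
I5 add r3: issue@6 deps=(None,None) exec_start@6 write@7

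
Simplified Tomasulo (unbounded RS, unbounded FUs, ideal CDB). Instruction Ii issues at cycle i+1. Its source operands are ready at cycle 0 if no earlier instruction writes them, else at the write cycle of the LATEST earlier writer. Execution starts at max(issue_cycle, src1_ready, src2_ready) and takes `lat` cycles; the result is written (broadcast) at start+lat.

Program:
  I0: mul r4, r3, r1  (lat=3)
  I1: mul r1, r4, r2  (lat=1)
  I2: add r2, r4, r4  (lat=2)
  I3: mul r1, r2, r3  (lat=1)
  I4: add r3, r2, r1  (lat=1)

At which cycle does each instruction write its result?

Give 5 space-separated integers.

I0 mul r4: issue@1 deps=(None,None) exec_start@1 write@4
I1 mul r1: issue@2 deps=(0,None) exec_start@4 write@5
I2 add r2: issue@3 deps=(0,0) exec_start@4 write@6
I3 mul r1: issue@4 deps=(2,None) exec_start@6 write@7
I4 add r3: issue@5 deps=(2,3) exec_start@7 write@8

Answer: 4 5 6 7 8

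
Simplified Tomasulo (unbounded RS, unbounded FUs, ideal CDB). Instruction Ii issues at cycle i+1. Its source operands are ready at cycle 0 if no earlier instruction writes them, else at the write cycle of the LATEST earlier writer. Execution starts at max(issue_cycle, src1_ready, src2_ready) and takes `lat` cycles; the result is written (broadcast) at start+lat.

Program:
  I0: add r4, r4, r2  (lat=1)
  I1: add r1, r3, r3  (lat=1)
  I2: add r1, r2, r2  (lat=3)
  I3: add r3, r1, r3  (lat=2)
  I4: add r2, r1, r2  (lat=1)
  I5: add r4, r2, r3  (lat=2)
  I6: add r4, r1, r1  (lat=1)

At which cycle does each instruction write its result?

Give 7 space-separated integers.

I0 add r4: issue@1 deps=(None,None) exec_start@1 write@2
I1 add r1: issue@2 deps=(None,None) exec_start@2 write@3
I2 add r1: issue@3 deps=(None,None) exec_start@3 write@6
I3 add r3: issue@4 deps=(2,None) exec_start@6 write@8
I4 add r2: issue@5 deps=(2,None) exec_start@6 write@7
I5 add r4: issue@6 deps=(4,3) exec_start@8 write@10
I6 add r4: issue@7 deps=(2,2) exec_start@7 write@8

Answer: 2 3 6 8 7 10 8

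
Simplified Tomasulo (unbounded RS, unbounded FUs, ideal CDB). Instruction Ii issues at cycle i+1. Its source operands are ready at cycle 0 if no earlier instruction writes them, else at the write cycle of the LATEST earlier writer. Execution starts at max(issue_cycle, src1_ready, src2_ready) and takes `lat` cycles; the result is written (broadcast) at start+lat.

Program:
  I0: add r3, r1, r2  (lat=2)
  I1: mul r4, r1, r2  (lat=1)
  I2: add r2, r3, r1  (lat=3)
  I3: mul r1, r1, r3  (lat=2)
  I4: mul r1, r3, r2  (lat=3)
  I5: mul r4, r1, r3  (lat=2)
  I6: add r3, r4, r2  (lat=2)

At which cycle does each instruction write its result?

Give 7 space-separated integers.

I0 add r3: issue@1 deps=(None,None) exec_start@1 write@3
I1 mul r4: issue@2 deps=(None,None) exec_start@2 write@3
I2 add r2: issue@3 deps=(0,None) exec_start@3 write@6
I3 mul r1: issue@4 deps=(None,0) exec_start@4 write@6
I4 mul r1: issue@5 deps=(0,2) exec_start@6 write@9
I5 mul r4: issue@6 deps=(4,0) exec_start@9 write@11
I6 add r3: issue@7 deps=(5,2) exec_start@11 write@13

Answer: 3 3 6 6 9 11 13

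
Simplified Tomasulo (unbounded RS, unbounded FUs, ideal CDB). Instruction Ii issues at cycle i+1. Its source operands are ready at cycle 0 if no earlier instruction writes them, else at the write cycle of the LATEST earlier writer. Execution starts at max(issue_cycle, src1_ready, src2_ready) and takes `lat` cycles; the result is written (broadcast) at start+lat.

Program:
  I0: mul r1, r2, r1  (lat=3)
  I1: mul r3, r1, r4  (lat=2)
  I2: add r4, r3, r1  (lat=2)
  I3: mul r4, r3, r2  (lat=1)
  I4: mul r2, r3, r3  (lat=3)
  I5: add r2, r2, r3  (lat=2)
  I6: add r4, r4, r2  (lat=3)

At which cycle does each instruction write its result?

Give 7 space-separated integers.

I0 mul r1: issue@1 deps=(None,None) exec_start@1 write@4
I1 mul r3: issue@2 deps=(0,None) exec_start@4 write@6
I2 add r4: issue@3 deps=(1,0) exec_start@6 write@8
I3 mul r4: issue@4 deps=(1,None) exec_start@6 write@7
I4 mul r2: issue@5 deps=(1,1) exec_start@6 write@9
I5 add r2: issue@6 deps=(4,1) exec_start@9 write@11
I6 add r4: issue@7 deps=(3,5) exec_start@11 write@14

Answer: 4 6 8 7 9 11 14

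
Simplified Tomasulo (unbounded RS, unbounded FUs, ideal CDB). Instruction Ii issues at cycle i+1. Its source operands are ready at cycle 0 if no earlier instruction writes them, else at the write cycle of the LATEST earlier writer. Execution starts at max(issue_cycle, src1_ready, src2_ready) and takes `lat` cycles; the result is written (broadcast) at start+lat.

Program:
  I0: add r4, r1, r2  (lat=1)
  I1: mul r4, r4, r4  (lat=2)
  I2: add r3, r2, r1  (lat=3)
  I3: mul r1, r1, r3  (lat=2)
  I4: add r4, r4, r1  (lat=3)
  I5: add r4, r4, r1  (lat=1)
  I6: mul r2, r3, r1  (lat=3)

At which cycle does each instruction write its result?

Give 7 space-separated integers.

Answer: 2 4 6 8 11 12 11

Derivation:
I0 add r4: issue@1 deps=(None,None) exec_start@1 write@2
I1 mul r4: issue@2 deps=(0,0) exec_start@2 write@4
I2 add r3: issue@3 deps=(None,None) exec_start@3 write@6
I3 mul r1: issue@4 deps=(None,2) exec_start@6 write@8
I4 add r4: issue@5 deps=(1,3) exec_start@8 write@11
I5 add r4: issue@6 deps=(4,3) exec_start@11 write@12
I6 mul r2: issue@7 deps=(2,3) exec_start@8 write@11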